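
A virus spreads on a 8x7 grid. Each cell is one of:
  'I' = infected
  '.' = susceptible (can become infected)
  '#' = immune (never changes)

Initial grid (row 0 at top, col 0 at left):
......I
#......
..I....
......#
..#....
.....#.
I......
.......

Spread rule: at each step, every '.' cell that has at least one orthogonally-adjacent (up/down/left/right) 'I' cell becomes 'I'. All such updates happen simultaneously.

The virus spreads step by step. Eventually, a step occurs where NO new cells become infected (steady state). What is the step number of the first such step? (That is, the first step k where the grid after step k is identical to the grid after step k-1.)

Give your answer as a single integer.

Step 0 (initial): 3 infected
Step 1: +9 new -> 12 infected
Step 2: +14 new -> 26 infected
Step 3: +11 new -> 37 infected
Step 4: +6 new -> 43 infected
Step 5: +4 new -> 47 infected
Step 6: +3 new -> 50 infected
Step 7: +2 new -> 52 infected
Step 8: +0 new -> 52 infected

Answer: 8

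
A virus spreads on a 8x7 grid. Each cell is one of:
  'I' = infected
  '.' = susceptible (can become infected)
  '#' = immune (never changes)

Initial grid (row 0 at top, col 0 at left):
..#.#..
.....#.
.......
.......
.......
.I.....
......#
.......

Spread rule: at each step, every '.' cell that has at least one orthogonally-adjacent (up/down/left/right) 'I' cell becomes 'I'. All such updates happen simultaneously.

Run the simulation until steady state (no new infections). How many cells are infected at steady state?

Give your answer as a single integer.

Answer: 52

Derivation:
Step 0 (initial): 1 infected
Step 1: +4 new -> 5 infected
Step 2: +7 new -> 12 infected
Step 3: +8 new -> 20 infected
Step 4: +8 new -> 28 infected
Step 5: +9 new -> 37 infected
Step 6: +6 new -> 43 infected
Step 7: +5 new -> 48 infected
Step 8: +1 new -> 49 infected
Step 9: +1 new -> 50 infected
Step 10: +1 new -> 51 infected
Step 11: +1 new -> 52 infected
Step 12: +0 new -> 52 infected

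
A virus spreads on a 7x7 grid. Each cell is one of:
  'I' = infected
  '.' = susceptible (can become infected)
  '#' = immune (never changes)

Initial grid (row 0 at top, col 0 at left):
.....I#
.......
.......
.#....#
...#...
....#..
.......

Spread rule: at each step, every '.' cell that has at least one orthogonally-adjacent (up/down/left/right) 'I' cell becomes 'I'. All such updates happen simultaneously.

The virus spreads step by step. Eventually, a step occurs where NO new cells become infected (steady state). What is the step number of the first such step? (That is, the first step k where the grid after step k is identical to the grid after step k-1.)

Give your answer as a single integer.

Step 0 (initial): 1 infected
Step 1: +2 new -> 3 infected
Step 2: +4 new -> 7 infected
Step 3: +5 new -> 12 infected
Step 4: +5 new -> 17 infected
Step 5: +7 new -> 24 infected
Step 6: +5 new -> 29 infected
Step 7: +4 new -> 33 infected
Step 8: +4 new -> 37 infected
Step 9: +4 new -> 41 infected
Step 10: +2 new -> 43 infected
Step 11: +1 new -> 44 infected
Step 12: +0 new -> 44 infected

Answer: 12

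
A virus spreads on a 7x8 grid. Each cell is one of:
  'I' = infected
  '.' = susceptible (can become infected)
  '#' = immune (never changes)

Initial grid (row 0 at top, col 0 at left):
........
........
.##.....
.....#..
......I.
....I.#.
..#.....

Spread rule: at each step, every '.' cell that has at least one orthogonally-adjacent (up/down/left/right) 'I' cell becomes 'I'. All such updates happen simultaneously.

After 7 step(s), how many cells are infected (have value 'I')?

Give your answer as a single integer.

Answer: 48

Derivation:
Step 0 (initial): 2 infected
Step 1: +7 new -> 9 infected
Step 2: +8 new -> 17 infected
Step 3: +9 new -> 26 infected
Step 4: +9 new -> 35 infected
Step 5: +7 new -> 42 infected
Step 6: +3 new -> 45 infected
Step 7: +3 new -> 48 infected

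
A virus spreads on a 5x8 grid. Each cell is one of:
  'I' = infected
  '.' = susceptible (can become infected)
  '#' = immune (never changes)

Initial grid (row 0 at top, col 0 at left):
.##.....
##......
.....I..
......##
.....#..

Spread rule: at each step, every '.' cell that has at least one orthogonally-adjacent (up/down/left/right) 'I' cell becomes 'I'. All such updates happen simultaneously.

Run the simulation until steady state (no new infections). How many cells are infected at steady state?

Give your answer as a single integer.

Answer: 30

Derivation:
Step 0 (initial): 1 infected
Step 1: +4 new -> 5 infected
Step 2: +6 new -> 11 infected
Step 3: +7 new -> 18 infected
Step 4: +6 new -> 24 infected
Step 5: +3 new -> 27 infected
Step 6: +2 new -> 29 infected
Step 7: +1 new -> 30 infected
Step 8: +0 new -> 30 infected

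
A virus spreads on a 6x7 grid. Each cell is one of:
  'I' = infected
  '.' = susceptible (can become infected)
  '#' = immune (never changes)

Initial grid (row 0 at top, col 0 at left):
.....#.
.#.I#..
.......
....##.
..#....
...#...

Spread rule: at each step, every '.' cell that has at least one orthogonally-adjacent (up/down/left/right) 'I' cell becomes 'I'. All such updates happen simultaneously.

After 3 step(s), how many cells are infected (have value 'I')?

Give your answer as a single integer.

Answer: 14

Derivation:
Step 0 (initial): 1 infected
Step 1: +3 new -> 4 infected
Step 2: +5 new -> 9 infected
Step 3: +5 new -> 14 infected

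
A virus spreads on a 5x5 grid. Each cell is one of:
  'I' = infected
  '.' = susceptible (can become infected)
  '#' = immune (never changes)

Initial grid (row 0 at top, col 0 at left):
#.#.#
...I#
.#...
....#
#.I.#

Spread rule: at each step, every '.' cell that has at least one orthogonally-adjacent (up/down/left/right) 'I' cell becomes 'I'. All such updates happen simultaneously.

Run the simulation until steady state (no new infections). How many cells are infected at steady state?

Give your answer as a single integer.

Step 0 (initial): 2 infected
Step 1: +6 new -> 8 infected
Step 2: +5 new -> 13 infected
Step 3: +3 new -> 16 infected
Step 4: +1 new -> 17 infected
Step 5: +0 new -> 17 infected

Answer: 17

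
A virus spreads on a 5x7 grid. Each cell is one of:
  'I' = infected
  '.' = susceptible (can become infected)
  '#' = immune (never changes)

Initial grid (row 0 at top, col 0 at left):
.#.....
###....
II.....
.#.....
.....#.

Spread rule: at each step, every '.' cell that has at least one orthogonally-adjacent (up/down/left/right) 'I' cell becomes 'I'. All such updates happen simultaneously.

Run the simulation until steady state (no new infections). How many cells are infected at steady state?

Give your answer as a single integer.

Step 0 (initial): 2 infected
Step 1: +2 new -> 4 infected
Step 2: +3 new -> 7 infected
Step 3: +5 new -> 12 infected
Step 4: +5 new -> 17 infected
Step 5: +6 new -> 23 infected
Step 6: +3 new -> 26 infected
Step 7: +2 new -> 28 infected
Step 8: +0 new -> 28 infected

Answer: 28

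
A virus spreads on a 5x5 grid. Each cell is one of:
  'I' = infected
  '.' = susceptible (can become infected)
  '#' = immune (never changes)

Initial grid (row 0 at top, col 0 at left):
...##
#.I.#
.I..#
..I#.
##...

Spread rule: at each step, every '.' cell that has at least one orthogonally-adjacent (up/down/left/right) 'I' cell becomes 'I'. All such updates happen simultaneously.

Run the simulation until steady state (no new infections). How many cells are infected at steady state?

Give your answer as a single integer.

Answer: 17

Derivation:
Step 0 (initial): 3 infected
Step 1: +7 new -> 10 infected
Step 2: +4 new -> 14 infected
Step 3: +2 new -> 16 infected
Step 4: +1 new -> 17 infected
Step 5: +0 new -> 17 infected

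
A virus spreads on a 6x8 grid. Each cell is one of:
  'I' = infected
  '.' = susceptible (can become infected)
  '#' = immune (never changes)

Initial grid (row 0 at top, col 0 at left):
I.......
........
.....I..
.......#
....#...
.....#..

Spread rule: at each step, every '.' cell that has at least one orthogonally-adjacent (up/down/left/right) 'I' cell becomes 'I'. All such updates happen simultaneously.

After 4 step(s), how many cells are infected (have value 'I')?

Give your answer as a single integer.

Answer: 37

Derivation:
Step 0 (initial): 2 infected
Step 1: +6 new -> 8 infected
Step 2: +11 new -> 19 infected
Step 3: +11 new -> 30 infected
Step 4: +7 new -> 37 infected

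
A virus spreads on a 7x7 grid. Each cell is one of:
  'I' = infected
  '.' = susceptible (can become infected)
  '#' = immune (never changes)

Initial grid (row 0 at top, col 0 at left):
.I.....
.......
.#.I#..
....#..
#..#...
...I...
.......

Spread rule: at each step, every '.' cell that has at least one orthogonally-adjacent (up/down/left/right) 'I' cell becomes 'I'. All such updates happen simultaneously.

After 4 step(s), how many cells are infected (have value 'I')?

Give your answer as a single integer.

Answer: 41

Derivation:
Step 0 (initial): 3 infected
Step 1: +9 new -> 12 infected
Step 2: +11 new -> 23 infected
Step 3: +10 new -> 33 infected
Step 4: +8 new -> 41 infected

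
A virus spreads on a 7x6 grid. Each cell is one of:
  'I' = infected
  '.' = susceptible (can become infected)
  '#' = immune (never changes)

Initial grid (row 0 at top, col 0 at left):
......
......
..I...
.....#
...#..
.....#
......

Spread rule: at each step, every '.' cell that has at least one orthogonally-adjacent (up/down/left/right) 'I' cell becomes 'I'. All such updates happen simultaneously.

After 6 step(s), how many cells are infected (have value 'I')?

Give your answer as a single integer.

Answer: 38

Derivation:
Step 0 (initial): 1 infected
Step 1: +4 new -> 5 infected
Step 2: +8 new -> 13 infected
Step 3: +9 new -> 22 infected
Step 4: +8 new -> 30 infected
Step 5: +6 new -> 36 infected
Step 6: +2 new -> 38 infected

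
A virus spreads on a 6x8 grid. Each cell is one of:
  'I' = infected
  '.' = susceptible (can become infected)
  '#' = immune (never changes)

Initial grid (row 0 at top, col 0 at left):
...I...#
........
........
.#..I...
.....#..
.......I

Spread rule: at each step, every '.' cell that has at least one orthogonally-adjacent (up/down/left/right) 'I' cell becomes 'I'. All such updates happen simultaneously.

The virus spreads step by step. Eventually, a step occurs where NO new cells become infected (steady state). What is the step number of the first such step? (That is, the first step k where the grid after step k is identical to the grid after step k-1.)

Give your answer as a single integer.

Step 0 (initial): 3 infected
Step 1: +9 new -> 12 infected
Step 2: +13 new -> 25 infected
Step 3: +9 new -> 34 infected
Step 4: +6 new -> 40 infected
Step 5: +3 new -> 43 infected
Step 6: +2 new -> 45 infected
Step 7: +0 new -> 45 infected

Answer: 7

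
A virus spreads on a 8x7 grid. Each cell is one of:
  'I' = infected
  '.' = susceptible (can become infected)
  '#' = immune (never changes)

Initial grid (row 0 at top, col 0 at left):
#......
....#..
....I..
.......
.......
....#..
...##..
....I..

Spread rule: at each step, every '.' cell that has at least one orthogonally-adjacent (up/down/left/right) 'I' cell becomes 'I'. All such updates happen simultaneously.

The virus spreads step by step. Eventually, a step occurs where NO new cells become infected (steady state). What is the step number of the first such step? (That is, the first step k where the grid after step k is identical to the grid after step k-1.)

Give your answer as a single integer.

Answer: 7

Derivation:
Step 0 (initial): 2 infected
Step 1: +5 new -> 7 infected
Step 2: +10 new -> 17 infected
Step 3: +13 new -> 30 infected
Step 4: +13 new -> 43 infected
Step 5: +6 new -> 49 infected
Step 6: +2 new -> 51 infected
Step 7: +0 new -> 51 infected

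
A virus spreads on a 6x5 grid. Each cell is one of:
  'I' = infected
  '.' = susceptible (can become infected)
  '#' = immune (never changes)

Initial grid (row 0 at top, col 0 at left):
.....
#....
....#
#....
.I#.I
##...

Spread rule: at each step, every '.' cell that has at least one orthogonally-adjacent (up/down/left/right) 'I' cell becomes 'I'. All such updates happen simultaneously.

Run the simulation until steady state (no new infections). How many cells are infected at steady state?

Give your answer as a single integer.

Step 0 (initial): 2 infected
Step 1: +5 new -> 7 infected
Step 2: +4 new -> 11 infected
Step 3: +5 new -> 16 infected
Step 4: +3 new -> 19 infected
Step 5: +4 new -> 23 infected
Step 6: +1 new -> 24 infected
Step 7: +0 new -> 24 infected

Answer: 24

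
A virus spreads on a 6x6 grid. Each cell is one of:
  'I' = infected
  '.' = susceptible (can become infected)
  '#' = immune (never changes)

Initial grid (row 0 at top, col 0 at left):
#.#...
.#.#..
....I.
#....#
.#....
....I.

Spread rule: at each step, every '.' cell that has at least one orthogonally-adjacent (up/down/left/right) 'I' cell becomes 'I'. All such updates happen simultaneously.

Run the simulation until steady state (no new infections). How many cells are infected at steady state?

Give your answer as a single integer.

Answer: 28

Derivation:
Step 0 (initial): 2 infected
Step 1: +7 new -> 9 infected
Step 2: +7 new -> 16 infected
Step 3: +7 new -> 23 infected
Step 4: +3 new -> 26 infected
Step 5: +2 new -> 28 infected
Step 6: +0 new -> 28 infected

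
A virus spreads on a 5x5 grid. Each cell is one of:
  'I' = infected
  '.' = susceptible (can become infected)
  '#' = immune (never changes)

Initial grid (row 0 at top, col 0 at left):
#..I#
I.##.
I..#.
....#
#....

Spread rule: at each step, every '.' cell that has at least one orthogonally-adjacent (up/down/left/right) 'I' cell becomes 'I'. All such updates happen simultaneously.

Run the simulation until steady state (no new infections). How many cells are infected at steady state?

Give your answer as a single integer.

Step 0 (initial): 3 infected
Step 1: +4 new -> 7 infected
Step 2: +3 new -> 10 infected
Step 3: +2 new -> 12 infected
Step 4: +2 new -> 14 infected
Step 5: +1 new -> 15 infected
Step 6: +1 new -> 16 infected
Step 7: +0 new -> 16 infected

Answer: 16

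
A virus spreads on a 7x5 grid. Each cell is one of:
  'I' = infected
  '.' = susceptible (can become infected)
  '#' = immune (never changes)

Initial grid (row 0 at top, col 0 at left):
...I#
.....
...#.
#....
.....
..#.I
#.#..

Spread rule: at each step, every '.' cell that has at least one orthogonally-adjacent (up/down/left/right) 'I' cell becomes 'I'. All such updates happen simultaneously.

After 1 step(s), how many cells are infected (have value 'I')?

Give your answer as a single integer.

Answer: 7

Derivation:
Step 0 (initial): 2 infected
Step 1: +5 new -> 7 infected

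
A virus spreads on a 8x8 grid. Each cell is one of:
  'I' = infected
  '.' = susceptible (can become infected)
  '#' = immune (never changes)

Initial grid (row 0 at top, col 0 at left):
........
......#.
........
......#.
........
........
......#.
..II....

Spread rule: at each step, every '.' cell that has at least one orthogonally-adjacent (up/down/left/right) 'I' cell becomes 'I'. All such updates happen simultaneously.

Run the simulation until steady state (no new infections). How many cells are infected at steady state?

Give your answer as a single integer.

Answer: 61

Derivation:
Step 0 (initial): 2 infected
Step 1: +4 new -> 6 infected
Step 2: +6 new -> 12 infected
Step 3: +7 new -> 19 infected
Step 4: +7 new -> 26 infected
Step 5: +8 new -> 34 infected
Step 6: +8 new -> 42 infected
Step 7: +7 new -> 49 infected
Step 8: +6 new -> 55 infected
Step 9: +3 new -> 58 infected
Step 10: +2 new -> 60 infected
Step 11: +1 new -> 61 infected
Step 12: +0 new -> 61 infected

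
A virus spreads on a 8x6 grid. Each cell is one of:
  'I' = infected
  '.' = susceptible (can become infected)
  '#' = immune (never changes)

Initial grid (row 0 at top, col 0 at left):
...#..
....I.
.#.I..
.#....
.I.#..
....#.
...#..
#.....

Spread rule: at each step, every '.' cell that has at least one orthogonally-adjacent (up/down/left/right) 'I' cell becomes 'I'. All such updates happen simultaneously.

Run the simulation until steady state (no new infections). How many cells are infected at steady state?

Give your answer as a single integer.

Step 0 (initial): 3 infected
Step 1: +9 new -> 12 infected
Step 2: +9 new -> 21 infected
Step 3: +9 new -> 30 infected
Step 4: +4 new -> 34 infected
Step 5: +3 new -> 37 infected
Step 6: +2 new -> 39 infected
Step 7: +2 new -> 41 infected
Step 8: +0 new -> 41 infected

Answer: 41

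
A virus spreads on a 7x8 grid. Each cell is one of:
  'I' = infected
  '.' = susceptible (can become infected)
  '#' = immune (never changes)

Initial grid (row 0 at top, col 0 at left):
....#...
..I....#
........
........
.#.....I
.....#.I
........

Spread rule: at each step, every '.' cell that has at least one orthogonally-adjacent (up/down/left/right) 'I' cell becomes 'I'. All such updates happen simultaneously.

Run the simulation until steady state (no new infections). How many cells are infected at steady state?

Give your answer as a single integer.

Answer: 52

Derivation:
Step 0 (initial): 3 infected
Step 1: +8 new -> 11 infected
Step 2: +11 new -> 22 infected
Step 3: +11 new -> 33 infected
Step 4: +9 new -> 42 infected
Step 5: +6 new -> 48 infected
Step 6: +3 new -> 51 infected
Step 7: +1 new -> 52 infected
Step 8: +0 new -> 52 infected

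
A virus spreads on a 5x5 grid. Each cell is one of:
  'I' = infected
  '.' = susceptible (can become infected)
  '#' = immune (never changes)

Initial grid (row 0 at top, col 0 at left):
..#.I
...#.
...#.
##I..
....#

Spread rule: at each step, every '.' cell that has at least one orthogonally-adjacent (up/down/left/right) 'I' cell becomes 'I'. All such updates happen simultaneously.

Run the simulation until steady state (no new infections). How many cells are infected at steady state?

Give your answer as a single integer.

Answer: 19

Derivation:
Step 0 (initial): 2 infected
Step 1: +5 new -> 7 infected
Step 2: +6 new -> 13 infected
Step 3: +3 new -> 16 infected
Step 4: +2 new -> 18 infected
Step 5: +1 new -> 19 infected
Step 6: +0 new -> 19 infected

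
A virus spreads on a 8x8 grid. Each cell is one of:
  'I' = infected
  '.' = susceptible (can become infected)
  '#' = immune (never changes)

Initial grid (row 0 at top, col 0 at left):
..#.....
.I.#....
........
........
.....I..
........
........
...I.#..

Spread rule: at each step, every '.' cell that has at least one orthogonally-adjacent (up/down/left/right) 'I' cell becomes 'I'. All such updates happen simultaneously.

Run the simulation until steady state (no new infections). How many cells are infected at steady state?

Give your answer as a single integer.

Step 0 (initial): 3 infected
Step 1: +11 new -> 14 infected
Step 2: +16 new -> 30 infected
Step 3: +15 new -> 45 infected
Step 4: +9 new -> 54 infected
Step 5: +5 new -> 59 infected
Step 6: +2 new -> 61 infected
Step 7: +0 new -> 61 infected

Answer: 61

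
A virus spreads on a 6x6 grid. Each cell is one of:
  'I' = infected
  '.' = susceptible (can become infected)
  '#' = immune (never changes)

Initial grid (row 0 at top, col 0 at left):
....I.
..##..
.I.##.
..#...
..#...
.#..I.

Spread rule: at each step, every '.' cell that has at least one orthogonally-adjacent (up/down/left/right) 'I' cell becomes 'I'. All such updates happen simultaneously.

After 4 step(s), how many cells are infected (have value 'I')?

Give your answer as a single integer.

Answer: 29

Derivation:
Step 0 (initial): 3 infected
Step 1: +10 new -> 13 infected
Step 2: +10 new -> 23 infected
Step 3: +5 new -> 28 infected
Step 4: +1 new -> 29 infected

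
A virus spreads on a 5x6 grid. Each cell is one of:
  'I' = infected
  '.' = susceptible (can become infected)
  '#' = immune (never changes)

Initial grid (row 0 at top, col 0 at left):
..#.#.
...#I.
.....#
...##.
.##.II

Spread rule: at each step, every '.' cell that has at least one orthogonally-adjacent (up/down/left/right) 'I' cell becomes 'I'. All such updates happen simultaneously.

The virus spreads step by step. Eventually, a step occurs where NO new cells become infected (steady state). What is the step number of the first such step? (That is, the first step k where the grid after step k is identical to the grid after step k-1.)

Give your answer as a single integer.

Answer: 8

Derivation:
Step 0 (initial): 3 infected
Step 1: +4 new -> 7 infected
Step 2: +2 new -> 9 infected
Step 3: +1 new -> 10 infected
Step 4: +3 new -> 13 infected
Step 5: +3 new -> 16 infected
Step 6: +3 new -> 19 infected
Step 7: +2 new -> 21 infected
Step 8: +0 new -> 21 infected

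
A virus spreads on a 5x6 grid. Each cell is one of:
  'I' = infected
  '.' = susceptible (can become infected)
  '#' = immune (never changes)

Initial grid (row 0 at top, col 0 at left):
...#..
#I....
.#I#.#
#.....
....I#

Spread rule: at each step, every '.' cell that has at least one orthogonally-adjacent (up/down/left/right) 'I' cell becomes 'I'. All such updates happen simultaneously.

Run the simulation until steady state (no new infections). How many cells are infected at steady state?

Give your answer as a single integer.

Answer: 22

Derivation:
Step 0 (initial): 3 infected
Step 1: +5 new -> 8 infected
Step 2: +8 new -> 16 infected
Step 3: +2 new -> 18 infected
Step 4: +3 new -> 21 infected
Step 5: +1 new -> 22 infected
Step 6: +0 new -> 22 infected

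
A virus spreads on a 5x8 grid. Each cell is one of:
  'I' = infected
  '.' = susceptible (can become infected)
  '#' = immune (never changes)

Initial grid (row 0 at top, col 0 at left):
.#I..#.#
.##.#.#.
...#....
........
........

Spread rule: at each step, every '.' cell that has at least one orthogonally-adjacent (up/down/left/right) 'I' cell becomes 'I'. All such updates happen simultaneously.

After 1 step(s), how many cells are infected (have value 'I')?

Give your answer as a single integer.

Step 0 (initial): 1 infected
Step 1: +1 new -> 2 infected

Answer: 2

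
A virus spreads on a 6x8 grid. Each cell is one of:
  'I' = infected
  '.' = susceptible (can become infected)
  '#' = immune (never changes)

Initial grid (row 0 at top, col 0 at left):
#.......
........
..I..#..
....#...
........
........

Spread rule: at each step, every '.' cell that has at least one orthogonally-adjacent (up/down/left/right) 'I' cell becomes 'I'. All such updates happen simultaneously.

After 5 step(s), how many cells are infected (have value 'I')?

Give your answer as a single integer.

Step 0 (initial): 1 infected
Step 1: +4 new -> 5 infected
Step 2: +8 new -> 13 infected
Step 3: +8 new -> 21 infected
Step 4: +6 new -> 27 infected
Step 5: +5 new -> 32 infected

Answer: 32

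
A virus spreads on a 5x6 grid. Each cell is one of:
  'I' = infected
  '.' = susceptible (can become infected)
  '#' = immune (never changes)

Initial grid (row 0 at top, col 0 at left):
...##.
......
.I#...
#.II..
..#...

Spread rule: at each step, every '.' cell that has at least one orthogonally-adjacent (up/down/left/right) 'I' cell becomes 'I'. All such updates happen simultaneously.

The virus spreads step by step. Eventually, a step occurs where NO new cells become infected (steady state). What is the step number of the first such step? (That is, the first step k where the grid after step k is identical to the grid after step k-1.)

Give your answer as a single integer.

Step 0 (initial): 3 infected
Step 1: +6 new -> 9 infected
Step 2: +8 new -> 17 infected
Step 3: +6 new -> 23 infected
Step 4: +1 new -> 24 infected
Step 5: +1 new -> 25 infected
Step 6: +0 new -> 25 infected

Answer: 6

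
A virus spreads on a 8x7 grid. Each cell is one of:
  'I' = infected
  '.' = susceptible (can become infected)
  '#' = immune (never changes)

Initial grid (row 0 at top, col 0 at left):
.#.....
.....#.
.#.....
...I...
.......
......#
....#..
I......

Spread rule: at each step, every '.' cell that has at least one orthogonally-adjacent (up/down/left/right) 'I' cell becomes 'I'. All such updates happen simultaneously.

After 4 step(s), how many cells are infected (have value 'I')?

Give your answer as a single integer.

Answer: 42

Derivation:
Step 0 (initial): 2 infected
Step 1: +6 new -> 8 infected
Step 2: +11 new -> 19 infected
Step 3: +15 new -> 34 infected
Step 4: +8 new -> 42 infected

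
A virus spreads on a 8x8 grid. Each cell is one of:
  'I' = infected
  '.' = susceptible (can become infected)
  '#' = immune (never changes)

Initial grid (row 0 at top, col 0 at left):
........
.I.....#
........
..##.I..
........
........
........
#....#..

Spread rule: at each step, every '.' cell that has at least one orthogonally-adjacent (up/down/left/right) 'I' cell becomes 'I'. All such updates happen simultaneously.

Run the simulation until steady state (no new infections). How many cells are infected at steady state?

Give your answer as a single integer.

Step 0 (initial): 2 infected
Step 1: +8 new -> 10 infected
Step 2: +13 new -> 23 infected
Step 3: +13 new -> 36 infected
Step 4: +9 new -> 45 infected
Step 5: +8 new -> 53 infected
Step 6: +5 new -> 58 infected
Step 7: +1 new -> 59 infected
Step 8: +0 new -> 59 infected

Answer: 59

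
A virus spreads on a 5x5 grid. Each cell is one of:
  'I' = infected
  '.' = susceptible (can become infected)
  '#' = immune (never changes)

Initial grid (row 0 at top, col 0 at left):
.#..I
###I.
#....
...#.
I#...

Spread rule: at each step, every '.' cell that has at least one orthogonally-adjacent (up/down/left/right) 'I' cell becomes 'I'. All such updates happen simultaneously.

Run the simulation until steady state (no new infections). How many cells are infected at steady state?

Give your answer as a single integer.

Answer: 17

Derivation:
Step 0 (initial): 3 infected
Step 1: +4 new -> 7 infected
Step 2: +4 new -> 11 infected
Step 3: +3 new -> 14 infected
Step 4: +2 new -> 16 infected
Step 5: +1 new -> 17 infected
Step 6: +0 new -> 17 infected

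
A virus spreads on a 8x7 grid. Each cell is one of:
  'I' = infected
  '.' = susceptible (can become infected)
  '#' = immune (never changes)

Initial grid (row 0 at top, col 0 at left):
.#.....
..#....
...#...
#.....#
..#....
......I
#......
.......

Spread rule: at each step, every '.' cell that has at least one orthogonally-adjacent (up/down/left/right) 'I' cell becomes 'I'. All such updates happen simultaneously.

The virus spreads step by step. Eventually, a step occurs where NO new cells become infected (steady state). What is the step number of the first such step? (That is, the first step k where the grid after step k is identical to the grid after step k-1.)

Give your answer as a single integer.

Step 0 (initial): 1 infected
Step 1: +3 new -> 4 infected
Step 2: +4 new -> 8 infected
Step 3: +5 new -> 13 infected
Step 4: +6 new -> 19 infected
Step 5: +7 new -> 26 infected
Step 6: +8 new -> 34 infected
Step 7: +7 new -> 41 infected
Step 8: +3 new -> 44 infected
Step 9: +3 new -> 47 infected
Step 10: +1 new -> 48 infected
Step 11: +1 new -> 49 infected
Step 12: +0 new -> 49 infected

Answer: 12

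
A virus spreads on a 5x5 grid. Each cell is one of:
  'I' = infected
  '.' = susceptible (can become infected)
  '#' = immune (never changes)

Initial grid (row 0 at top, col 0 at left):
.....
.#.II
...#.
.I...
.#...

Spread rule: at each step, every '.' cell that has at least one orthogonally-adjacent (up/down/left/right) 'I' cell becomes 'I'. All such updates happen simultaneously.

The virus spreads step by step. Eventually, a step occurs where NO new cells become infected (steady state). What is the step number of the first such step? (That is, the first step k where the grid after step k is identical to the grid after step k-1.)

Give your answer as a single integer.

Answer: 5

Derivation:
Step 0 (initial): 3 infected
Step 1: +7 new -> 10 infected
Step 2: +7 new -> 17 infected
Step 3: +4 new -> 21 infected
Step 4: +1 new -> 22 infected
Step 5: +0 new -> 22 infected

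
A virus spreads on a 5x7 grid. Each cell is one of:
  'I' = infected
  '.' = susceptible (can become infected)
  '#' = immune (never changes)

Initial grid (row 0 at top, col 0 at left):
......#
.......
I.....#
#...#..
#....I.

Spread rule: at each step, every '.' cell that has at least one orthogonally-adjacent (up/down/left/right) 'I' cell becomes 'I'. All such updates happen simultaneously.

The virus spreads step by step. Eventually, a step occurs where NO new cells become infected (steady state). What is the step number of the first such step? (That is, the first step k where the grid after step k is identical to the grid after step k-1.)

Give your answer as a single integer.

Step 0 (initial): 2 infected
Step 1: +5 new -> 7 infected
Step 2: +7 new -> 14 infected
Step 3: +9 new -> 23 infected
Step 4: +5 new -> 28 infected
Step 5: +2 new -> 30 infected
Step 6: +0 new -> 30 infected

Answer: 6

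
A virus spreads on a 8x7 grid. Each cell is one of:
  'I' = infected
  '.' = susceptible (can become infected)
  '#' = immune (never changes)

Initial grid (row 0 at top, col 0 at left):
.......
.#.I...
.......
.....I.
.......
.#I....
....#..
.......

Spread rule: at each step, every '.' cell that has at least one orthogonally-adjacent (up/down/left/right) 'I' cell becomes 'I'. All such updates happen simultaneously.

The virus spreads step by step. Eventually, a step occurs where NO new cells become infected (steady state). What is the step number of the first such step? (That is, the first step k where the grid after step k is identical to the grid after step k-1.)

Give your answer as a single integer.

Step 0 (initial): 3 infected
Step 1: +11 new -> 14 infected
Step 2: +17 new -> 31 infected
Step 3: +11 new -> 42 infected
Step 4: +9 new -> 51 infected
Step 5: +2 new -> 53 infected
Step 6: +0 new -> 53 infected

Answer: 6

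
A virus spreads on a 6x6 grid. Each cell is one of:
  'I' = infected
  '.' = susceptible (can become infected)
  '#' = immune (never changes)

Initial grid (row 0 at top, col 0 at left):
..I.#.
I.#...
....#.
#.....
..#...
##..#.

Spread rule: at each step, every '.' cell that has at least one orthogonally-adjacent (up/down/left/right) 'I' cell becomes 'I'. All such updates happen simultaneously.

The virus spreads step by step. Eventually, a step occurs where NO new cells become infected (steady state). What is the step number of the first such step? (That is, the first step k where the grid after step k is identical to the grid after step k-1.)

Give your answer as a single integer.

Step 0 (initial): 2 infected
Step 1: +5 new -> 7 infected
Step 2: +2 new -> 9 infected
Step 3: +4 new -> 13 infected
Step 4: +4 new -> 17 infected
Step 5: +5 new -> 22 infected
Step 6: +3 new -> 25 infected
Step 7: +2 new -> 27 infected
Step 8: +1 new -> 28 infected
Step 9: +0 new -> 28 infected

Answer: 9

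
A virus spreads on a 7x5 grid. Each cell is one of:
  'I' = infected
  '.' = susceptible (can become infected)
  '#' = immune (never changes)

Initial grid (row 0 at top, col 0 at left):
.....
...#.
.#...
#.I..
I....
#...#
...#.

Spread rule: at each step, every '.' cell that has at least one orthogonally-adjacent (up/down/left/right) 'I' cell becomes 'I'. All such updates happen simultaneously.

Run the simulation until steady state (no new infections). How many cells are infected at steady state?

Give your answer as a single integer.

Step 0 (initial): 2 infected
Step 1: +5 new -> 7 infected
Step 2: +6 new -> 13 infected
Step 3: +7 new -> 20 infected
Step 4: +5 new -> 25 infected
Step 5: +3 new -> 28 infected
Step 6: +0 new -> 28 infected

Answer: 28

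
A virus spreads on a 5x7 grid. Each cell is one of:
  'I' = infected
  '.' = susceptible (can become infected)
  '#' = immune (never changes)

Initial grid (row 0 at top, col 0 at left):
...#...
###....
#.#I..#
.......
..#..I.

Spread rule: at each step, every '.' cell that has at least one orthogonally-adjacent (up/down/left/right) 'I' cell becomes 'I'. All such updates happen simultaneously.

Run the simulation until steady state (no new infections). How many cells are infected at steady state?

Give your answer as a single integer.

Step 0 (initial): 2 infected
Step 1: +6 new -> 8 infected
Step 2: +6 new -> 14 infected
Step 3: +3 new -> 17 infected
Step 4: +5 new -> 22 infected
Step 5: +2 new -> 24 infected
Step 6: +0 new -> 24 infected

Answer: 24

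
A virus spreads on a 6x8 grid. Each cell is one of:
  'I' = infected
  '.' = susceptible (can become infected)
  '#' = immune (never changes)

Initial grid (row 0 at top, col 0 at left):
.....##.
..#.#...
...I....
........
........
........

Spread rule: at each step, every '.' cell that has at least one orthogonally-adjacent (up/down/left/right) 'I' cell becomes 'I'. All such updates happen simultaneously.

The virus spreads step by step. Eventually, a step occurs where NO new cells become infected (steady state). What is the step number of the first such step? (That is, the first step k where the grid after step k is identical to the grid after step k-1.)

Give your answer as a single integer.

Step 0 (initial): 1 infected
Step 1: +4 new -> 5 infected
Step 2: +6 new -> 11 infected
Step 3: +11 new -> 22 infected
Step 4: +10 new -> 32 infected
Step 5: +7 new -> 39 infected
Step 6: +4 new -> 43 infected
Step 7: +1 new -> 44 infected
Step 8: +0 new -> 44 infected

Answer: 8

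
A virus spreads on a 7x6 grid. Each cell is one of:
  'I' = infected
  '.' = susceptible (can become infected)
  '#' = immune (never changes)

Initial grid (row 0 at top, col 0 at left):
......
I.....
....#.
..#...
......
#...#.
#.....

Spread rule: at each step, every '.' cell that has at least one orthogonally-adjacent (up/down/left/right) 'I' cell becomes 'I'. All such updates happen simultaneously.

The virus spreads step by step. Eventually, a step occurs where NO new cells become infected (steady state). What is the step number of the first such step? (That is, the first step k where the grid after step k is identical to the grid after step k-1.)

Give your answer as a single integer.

Answer: 11

Derivation:
Step 0 (initial): 1 infected
Step 1: +3 new -> 4 infected
Step 2: +4 new -> 8 infected
Step 3: +5 new -> 13 infected
Step 4: +4 new -> 17 infected
Step 5: +5 new -> 22 infected
Step 6: +6 new -> 28 infected
Step 7: +4 new -> 32 infected
Step 8: +2 new -> 34 infected
Step 9: +2 new -> 36 infected
Step 10: +1 new -> 37 infected
Step 11: +0 new -> 37 infected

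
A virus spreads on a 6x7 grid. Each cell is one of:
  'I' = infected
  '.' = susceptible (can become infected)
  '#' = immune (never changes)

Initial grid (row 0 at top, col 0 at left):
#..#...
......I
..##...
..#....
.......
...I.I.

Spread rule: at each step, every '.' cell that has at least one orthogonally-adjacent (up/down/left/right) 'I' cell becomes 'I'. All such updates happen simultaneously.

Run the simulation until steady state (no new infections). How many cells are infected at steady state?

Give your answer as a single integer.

Step 0 (initial): 3 infected
Step 1: +8 new -> 11 infected
Step 2: +10 new -> 21 infected
Step 3: +6 new -> 27 infected
Step 4: +3 new -> 30 infected
Step 5: +4 new -> 34 infected
Step 6: +3 new -> 37 infected
Step 7: +0 new -> 37 infected

Answer: 37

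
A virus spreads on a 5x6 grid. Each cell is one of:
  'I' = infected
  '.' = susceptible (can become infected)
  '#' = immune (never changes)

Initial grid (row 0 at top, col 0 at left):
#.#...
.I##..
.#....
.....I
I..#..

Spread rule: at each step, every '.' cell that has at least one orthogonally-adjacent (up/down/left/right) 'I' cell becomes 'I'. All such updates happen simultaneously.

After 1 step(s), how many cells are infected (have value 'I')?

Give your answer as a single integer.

Answer: 10

Derivation:
Step 0 (initial): 3 infected
Step 1: +7 new -> 10 infected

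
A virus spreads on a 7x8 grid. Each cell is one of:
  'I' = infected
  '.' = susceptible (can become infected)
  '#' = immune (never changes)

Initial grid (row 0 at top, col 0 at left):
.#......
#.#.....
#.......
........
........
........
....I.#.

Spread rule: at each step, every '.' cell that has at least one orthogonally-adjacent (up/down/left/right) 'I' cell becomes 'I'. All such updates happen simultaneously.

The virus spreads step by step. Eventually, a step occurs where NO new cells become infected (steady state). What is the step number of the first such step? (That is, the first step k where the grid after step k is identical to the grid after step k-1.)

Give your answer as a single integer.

Answer: 10

Derivation:
Step 0 (initial): 1 infected
Step 1: +3 new -> 4 infected
Step 2: +4 new -> 8 infected
Step 3: +6 new -> 14 infected
Step 4: +8 new -> 22 infected
Step 5: +9 new -> 31 infected
Step 6: +8 new -> 39 infected
Step 7: +6 new -> 45 infected
Step 8: +4 new -> 49 infected
Step 9: +1 new -> 50 infected
Step 10: +0 new -> 50 infected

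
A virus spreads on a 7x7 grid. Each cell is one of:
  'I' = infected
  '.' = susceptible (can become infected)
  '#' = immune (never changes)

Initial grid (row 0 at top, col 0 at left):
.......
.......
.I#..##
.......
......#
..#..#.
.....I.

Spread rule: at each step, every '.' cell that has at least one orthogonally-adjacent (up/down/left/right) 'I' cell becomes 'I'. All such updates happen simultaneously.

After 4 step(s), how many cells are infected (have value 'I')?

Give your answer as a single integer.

Answer: 34

Derivation:
Step 0 (initial): 2 infected
Step 1: +5 new -> 7 infected
Step 2: +9 new -> 16 infected
Step 3: +10 new -> 26 infected
Step 4: +8 new -> 34 infected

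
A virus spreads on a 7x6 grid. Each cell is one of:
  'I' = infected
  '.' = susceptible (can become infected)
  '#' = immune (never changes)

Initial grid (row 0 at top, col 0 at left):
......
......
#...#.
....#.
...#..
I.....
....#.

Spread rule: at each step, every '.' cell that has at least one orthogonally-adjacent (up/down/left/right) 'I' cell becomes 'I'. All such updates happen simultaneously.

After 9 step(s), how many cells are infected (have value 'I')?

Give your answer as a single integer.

Step 0 (initial): 1 infected
Step 1: +3 new -> 4 infected
Step 2: +4 new -> 8 infected
Step 3: +4 new -> 12 infected
Step 4: +4 new -> 16 infected
Step 5: +5 new -> 21 infected
Step 6: +6 new -> 27 infected
Step 7: +4 new -> 31 infected
Step 8: +3 new -> 34 infected
Step 9: +2 new -> 36 infected

Answer: 36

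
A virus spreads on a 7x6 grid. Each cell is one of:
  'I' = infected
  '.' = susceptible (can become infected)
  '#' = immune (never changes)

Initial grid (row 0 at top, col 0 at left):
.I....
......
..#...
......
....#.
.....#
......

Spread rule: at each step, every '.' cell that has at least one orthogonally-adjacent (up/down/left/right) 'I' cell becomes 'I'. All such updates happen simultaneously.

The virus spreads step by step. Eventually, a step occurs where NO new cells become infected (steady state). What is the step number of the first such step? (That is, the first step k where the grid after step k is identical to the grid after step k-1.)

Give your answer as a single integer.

Answer: 11

Derivation:
Step 0 (initial): 1 infected
Step 1: +3 new -> 4 infected
Step 2: +4 new -> 8 infected
Step 3: +4 new -> 12 infected
Step 4: +6 new -> 18 infected
Step 5: +6 new -> 24 infected
Step 6: +6 new -> 30 infected
Step 7: +4 new -> 34 infected
Step 8: +3 new -> 37 infected
Step 9: +1 new -> 38 infected
Step 10: +1 new -> 39 infected
Step 11: +0 new -> 39 infected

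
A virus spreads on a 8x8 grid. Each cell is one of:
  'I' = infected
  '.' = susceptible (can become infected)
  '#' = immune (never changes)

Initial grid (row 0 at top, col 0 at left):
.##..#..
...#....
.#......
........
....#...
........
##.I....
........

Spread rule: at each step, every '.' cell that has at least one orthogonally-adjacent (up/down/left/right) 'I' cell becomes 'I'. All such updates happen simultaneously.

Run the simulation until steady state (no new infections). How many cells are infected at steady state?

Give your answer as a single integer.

Answer: 56

Derivation:
Step 0 (initial): 1 infected
Step 1: +4 new -> 5 infected
Step 2: +6 new -> 11 infected
Step 3: +7 new -> 18 infected
Step 4: +10 new -> 28 infected
Step 5: +8 new -> 36 infected
Step 6: +6 new -> 42 infected
Step 7: +6 new -> 48 infected
Step 8: +4 new -> 52 infected
Step 9: +3 new -> 55 infected
Step 10: +1 new -> 56 infected
Step 11: +0 new -> 56 infected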